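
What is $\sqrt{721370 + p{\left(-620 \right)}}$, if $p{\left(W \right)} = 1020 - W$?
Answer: $\sqrt{723010} \approx 850.3$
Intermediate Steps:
$\sqrt{721370 + p{\left(-620 \right)}} = \sqrt{721370 + \left(1020 - -620\right)} = \sqrt{721370 + \left(1020 + 620\right)} = \sqrt{721370 + 1640} = \sqrt{723010}$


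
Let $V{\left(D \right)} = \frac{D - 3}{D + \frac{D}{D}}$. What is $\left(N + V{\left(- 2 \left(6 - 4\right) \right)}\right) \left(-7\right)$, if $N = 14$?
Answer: $- \frac{343}{3} \approx -114.33$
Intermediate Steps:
$V{\left(D \right)} = \frac{-3 + D}{1 + D}$ ($V{\left(D \right)} = \frac{-3 + D}{D + 1} = \frac{-3 + D}{1 + D}$)
$\left(N + V{\left(- 2 \left(6 - 4\right) \right)}\right) \left(-7\right) = \left(14 + \frac{-3 - 2 \left(6 - 4\right)}{1 - 2 \left(6 - 4\right)}\right) \left(-7\right) = \left(14 + \frac{-3 - 4}{1 - 4}\right) \left(-7\right) = \left(14 + \frac{1}{-3} \left(-7\right)\right) \left(-7\right) = \left(14 - - \frac{7}{3}\right) \left(-7\right) = \left(14 + \frac{7}{3}\right) \left(-7\right) = \frac{49}{3} \left(-7\right) = - \frac{343}{3}$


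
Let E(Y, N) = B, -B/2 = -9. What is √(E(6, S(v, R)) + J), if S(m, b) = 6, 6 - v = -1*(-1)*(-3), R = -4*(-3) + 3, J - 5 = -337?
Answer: I*√314 ≈ 17.72*I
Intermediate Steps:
J = -332 (J = 5 - 337 = -332)
R = 15 (R = 12 + 3 = 15)
v = 9 (v = 6 - (-1*(-1))*(-3) = 6 - (-3) = 6 - 1*(-3) = 6 + 3 = 9)
B = 18 (B = -2*(-9) = 18)
E(Y, N) = 18
√(E(6, S(v, R)) + J) = √(18 - 332) = √(-314) = I*√314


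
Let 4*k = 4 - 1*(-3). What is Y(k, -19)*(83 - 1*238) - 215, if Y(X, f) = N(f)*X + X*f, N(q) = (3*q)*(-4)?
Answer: -227625/4 ≈ -56906.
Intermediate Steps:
N(q) = -12*q
k = 7/4 (k = (4 - 1*(-3))/4 = (4 + 3)/4 = (¼)*7 = 7/4 ≈ 1.7500)
Y(X, f) = -11*X*f (Y(X, f) = (-12*f)*X + X*f = -12*X*f + X*f = -11*X*f)
Y(k, -19)*(83 - 1*238) - 215 = (-11*7/4*(-19))*(83 - 1*238) - 215 = 1463*(83 - 238)/4 - 215 = (1463/4)*(-155) - 215 = -226765/4 - 215 = -227625/4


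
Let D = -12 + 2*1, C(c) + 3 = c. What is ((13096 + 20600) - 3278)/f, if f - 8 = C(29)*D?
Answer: -15209/126 ≈ -120.71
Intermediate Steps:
C(c) = -3 + c
D = -10 (D = -12 + 2 = -10)
f = -252 (f = 8 + (-3 + 29)*(-10) = 8 + 26*(-10) = 8 - 260 = -252)
((13096 + 20600) - 3278)/f = ((13096 + 20600) - 3278)/(-252) = (33696 - 3278)*(-1/252) = 30418*(-1/252) = -15209/126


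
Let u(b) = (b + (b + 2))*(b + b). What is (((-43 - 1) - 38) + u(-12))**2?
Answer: 198916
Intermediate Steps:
u(b) = 2*b*(2 + 2*b) (u(b) = (b + (2 + b))*(2*b) = (2 + 2*b)*(2*b) = 2*b*(2 + 2*b))
(((-43 - 1) - 38) + u(-12))**2 = (((-43 - 1) - 38) + 4*(-12)*(1 - 12))**2 = ((-44 - 38) + 4*(-12)*(-11))**2 = (-82 + 528)**2 = 446**2 = 198916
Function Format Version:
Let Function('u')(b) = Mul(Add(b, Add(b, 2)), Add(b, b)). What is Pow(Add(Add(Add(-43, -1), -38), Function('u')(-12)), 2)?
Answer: 198916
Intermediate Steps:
Function('u')(b) = Mul(2, b, Add(2, Mul(2, b))) (Function('u')(b) = Mul(Add(b, Add(2, b)), Mul(2, b)) = Mul(Add(2, Mul(2, b)), Mul(2, b)) = Mul(2, b, Add(2, Mul(2, b))))
Pow(Add(Add(Add(-43, -1), -38), Function('u')(-12)), 2) = Pow(Add(Add(Add(-43, -1), -38), Mul(4, -12, Add(1, -12))), 2) = Pow(Add(Add(-44, -38), Mul(4, -12, -11)), 2) = Pow(Add(-82, 528), 2) = Pow(446, 2) = 198916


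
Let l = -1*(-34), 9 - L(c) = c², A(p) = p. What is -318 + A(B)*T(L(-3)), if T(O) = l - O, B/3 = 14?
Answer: 1110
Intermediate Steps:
B = 42 (B = 3*14 = 42)
L(c) = 9 - c²
l = 34
T(O) = 34 - O
-318 + A(B)*T(L(-3)) = -318 + 42*(34 - (9 - 1*(-3)²)) = -318 + 42*(34 - (9 - 1*9)) = -318 + 42*(34 - (9 - 9)) = -318 + 42*(34 - 1*0) = -318 + 42*(34 + 0) = -318 + 42*34 = -318 + 1428 = 1110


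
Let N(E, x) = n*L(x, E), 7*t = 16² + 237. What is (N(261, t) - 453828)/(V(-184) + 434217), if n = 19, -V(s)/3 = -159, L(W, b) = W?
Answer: -3167429/3042858 ≈ -1.0409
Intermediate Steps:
V(s) = 477 (V(s) = -3*(-159) = 477)
t = 493/7 (t = (16² + 237)/7 = (256 + 237)/7 = (⅐)*493 = 493/7 ≈ 70.429)
N(E, x) = 19*x
(N(261, t) - 453828)/(V(-184) + 434217) = (19*(493/7) - 453828)/(477 + 434217) = (9367/7 - 453828)/434694 = -3167429/7*1/434694 = -3167429/3042858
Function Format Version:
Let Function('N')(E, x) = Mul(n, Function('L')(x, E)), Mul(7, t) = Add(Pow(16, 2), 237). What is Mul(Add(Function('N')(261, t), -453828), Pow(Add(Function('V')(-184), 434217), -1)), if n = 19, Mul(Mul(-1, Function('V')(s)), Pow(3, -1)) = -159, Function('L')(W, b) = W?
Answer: Rational(-3167429, 3042858) ≈ -1.0409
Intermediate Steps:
Function('V')(s) = 477 (Function('V')(s) = Mul(-3, -159) = 477)
t = Rational(493, 7) (t = Mul(Rational(1, 7), Add(Pow(16, 2), 237)) = Mul(Rational(1, 7), Add(256, 237)) = Mul(Rational(1, 7), 493) = Rational(493, 7) ≈ 70.429)
Function('N')(E, x) = Mul(19, x)
Mul(Add(Function('N')(261, t), -453828), Pow(Add(Function('V')(-184), 434217), -1)) = Mul(Add(Mul(19, Rational(493, 7)), -453828), Pow(Add(477, 434217), -1)) = Mul(Add(Rational(9367, 7), -453828), Pow(434694, -1)) = Mul(Rational(-3167429, 7), Rational(1, 434694)) = Rational(-3167429, 3042858)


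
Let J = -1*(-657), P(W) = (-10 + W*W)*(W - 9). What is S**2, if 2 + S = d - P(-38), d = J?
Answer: 4631210809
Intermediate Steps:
P(W) = (-10 + W**2)*(-9 + W)
J = 657
d = 657
S = 68053 (S = -2 + (657 - (90 + (-38)**3 - 10*(-38) - 9*(-38)**2)) = -2 + (657 - (90 - 54872 + 380 - 9*1444)) = -2 + (657 - (90 - 54872 + 380 - 12996)) = -2 + (657 - 1*(-67398)) = -2 + (657 + 67398) = -2 + 68055 = 68053)
S**2 = 68053**2 = 4631210809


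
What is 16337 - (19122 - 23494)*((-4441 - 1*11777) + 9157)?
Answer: -30854355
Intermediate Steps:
16337 - (19122 - 23494)*((-4441 - 1*11777) + 9157) = 16337 - (-4372)*((-4441 - 11777) + 9157) = 16337 - (-4372)*(-16218 + 9157) = 16337 - (-4372)*(-7061) = 16337 - 1*30870692 = 16337 - 30870692 = -30854355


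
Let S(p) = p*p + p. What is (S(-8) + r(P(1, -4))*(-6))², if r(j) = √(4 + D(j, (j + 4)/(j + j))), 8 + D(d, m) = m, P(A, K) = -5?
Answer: 14978/5 - 336*I*√390/5 ≈ 2995.6 - 1327.1*I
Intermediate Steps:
D(d, m) = -8 + m
S(p) = p + p² (S(p) = p² + p = p + p²)
r(j) = √(-4 + (4 + j)/(2*j)) (r(j) = √(4 + (-8 + (j + 4)/(j + j))) = √(4 + (-8 + (4 + j)/((2*j)))) = √(4 + (-8 + (4 + j)*(1/(2*j)))) = √(4 + (-8 + (4 + j)/(2*j))) = √(-4 + (4 + j)/(2*j)))
(S(-8) + r(P(1, -4))*(-6))² = (-8*(1 - 8) + (√(-14 + 8/(-5))/2)*(-6))² = (-8*(-7) + (√(-14 + 8*(-⅕))/2)*(-6))² = (56 + (√(-14 - 8/5)/2)*(-6))² = (56 + (√(-78/5)/2)*(-6))² = (56 + ((I*√390/5)/2)*(-6))² = (56 + (I*√390/10)*(-6))² = (56 - 3*I*√390/5)²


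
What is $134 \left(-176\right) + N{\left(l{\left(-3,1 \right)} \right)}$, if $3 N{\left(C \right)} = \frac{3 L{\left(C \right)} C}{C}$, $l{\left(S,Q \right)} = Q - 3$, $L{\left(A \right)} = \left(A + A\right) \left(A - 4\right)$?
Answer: $-23560$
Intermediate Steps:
$L{\left(A \right)} = 2 A \left(-4 + A\right)$
$l{\left(S,Q \right)} = -3 + Q$
$N{\left(C \right)} = 2 C \left(-4 + C\right)$ ($N{\left(C \right)} = \frac{3 \cdot 2 C \left(-4 + C\right) C \frac{1}{C}}{3} = \frac{6 C \left(-4 + C\right) C \frac{1}{C}}{3} = \frac{6 C^{2} \left(-4 + C\right) \frac{1}{C}}{3} = \frac{6 C \left(-4 + C\right)}{3} = 2 C \left(-4 + C\right)$)
$134 \left(-176\right) + N{\left(l{\left(-3,1 \right)} \right)} = 134 \left(-176\right) + 2 \left(-3 + 1\right) \left(-4 + \left(-3 + 1\right)\right) = -23584 + 2 \left(-2\right) \left(-4 - 2\right) = -23584 + 2 \left(-2\right) \left(-6\right) = -23584 + 24 = -23560$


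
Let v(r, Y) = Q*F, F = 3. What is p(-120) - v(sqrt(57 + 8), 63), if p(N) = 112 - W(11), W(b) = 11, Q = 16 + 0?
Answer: 53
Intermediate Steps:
Q = 16
p(N) = 101 (p(N) = 112 - 1*11 = 112 - 11 = 101)
v(r, Y) = 48 (v(r, Y) = 16*3 = 48)
p(-120) - v(sqrt(57 + 8), 63) = 101 - 1*48 = 101 - 48 = 53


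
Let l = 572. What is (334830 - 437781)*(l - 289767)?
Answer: 29772914445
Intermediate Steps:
(334830 - 437781)*(l - 289767) = (334830 - 437781)*(572 - 289767) = -102951*(-289195) = 29772914445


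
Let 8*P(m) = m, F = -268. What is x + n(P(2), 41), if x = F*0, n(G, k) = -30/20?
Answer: -3/2 ≈ -1.5000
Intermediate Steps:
P(m) = m/8
n(G, k) = -3/2 (n(G, k) = -30*1/20 = -3/2)
x = 0 (x = -268*0 = 0)
x + n(P(2), 41) = 0 - 3/2 = -3/2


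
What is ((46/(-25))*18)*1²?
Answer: -828/25 ≈ -33.120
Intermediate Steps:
((46/(-25))*18)*1² = ((46*(-1/25))*18)*1 = -46/25*18*1 = -828/25*1 = -828/25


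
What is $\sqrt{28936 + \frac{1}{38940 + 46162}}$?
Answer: $\frac{\sqrt{209564651375246}}{85102} \approx 170.11$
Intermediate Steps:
$\sqrt{28936 + \frac{1}{38940 + 46162}} = \sqrt{28936 + \frac{1}{85102}} = \sqrt{\frac{2462511473}{85102}} = \frac{\sqrt{209564651375246}}{85102}$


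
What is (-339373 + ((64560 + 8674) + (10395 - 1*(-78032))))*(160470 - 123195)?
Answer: -6624214800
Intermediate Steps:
(-339373 + ((64560 + 8674) + (10395 - 1*(-78032))))*(160470 - 123195) = (-339373 + (73234 + (10395 + 78032)))*37275 = (-339373 + (73234 + 88427))*37275 = (-339373 + 161661)*37275 = -177712*37275 = -6624214800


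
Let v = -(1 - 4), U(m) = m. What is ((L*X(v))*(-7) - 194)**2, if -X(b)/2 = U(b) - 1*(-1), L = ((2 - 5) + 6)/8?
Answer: 29929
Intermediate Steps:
v = 3 (v = -1*(-3) = 3)
L = 3/8 (L = (-3 + 6)*(1/8) = 3*(1/8) = 3/8 ≈ 0.37500)
X(b) = -2 - 2*b (X(b) = -2*(b - 1*(-1)) = -2*(b + 1) = -2*(1 + b) = -2 - 2*b)
((L*X(v))*(-7) - 194)**2 = ((3*(-2 - 2*3)/8)*(-7) - 194)**2 = ((3*(-2 - 6)/8)*(-7) - 194)**2 = (((3/8)*(-8))*(-7) - 194)**2 = (-3*(-7) - 194)**2 = (21 - 194)**2 = (-173)**2 = 29929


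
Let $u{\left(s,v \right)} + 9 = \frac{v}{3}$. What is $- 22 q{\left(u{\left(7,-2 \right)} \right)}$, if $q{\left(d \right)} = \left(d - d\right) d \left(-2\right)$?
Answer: $0$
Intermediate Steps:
$u{\left(s,v \right)} = -9 + \frac{v}{3}$
$q{\left(d \right)} = 0$ ($q{\left(d \right)} = 0 d \left(-2\right) = 0 \left(-2\right) = 0$)
$- 22 q{\left(u{\left(7,-2 \right)} \right)} = \left(-22\right) 0 = 0$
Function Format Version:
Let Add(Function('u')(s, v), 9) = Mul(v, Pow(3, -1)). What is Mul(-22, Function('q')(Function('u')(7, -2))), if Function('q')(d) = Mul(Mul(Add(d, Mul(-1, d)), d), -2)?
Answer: 0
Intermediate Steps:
Function('u')(s, v) = Add(-9, Mul(Rational(1, 3), v)) (Function('u')(s, v) = Add(-9, Mul(v, Pow(3, -1))) = Add(-9, Mul(v, Rational(1, 3))) = Add(-9, Mul(Rational(1, 3), v)))
Function('q')(d) = 0 (Function('q')(d) = Mul(Mul(0, d), -2) = Mul(0, -2) = 0)
Mul(-22, Function('q')(Function('u')(7, -2))) = Mul(-22, 0) = 0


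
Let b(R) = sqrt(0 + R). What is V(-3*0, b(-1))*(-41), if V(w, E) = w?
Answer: 0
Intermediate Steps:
b(R) = sqrt(R)
V(-3*0, b(-1))*(-41) = -3*0*(-41) = 0*(-41) = 0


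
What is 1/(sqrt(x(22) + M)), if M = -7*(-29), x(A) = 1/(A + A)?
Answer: 2*sqrt(98263)/8933 ≈ 0.070182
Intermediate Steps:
x(A) = 1/(2*A)
M = 203
1/(sqrt(x(22) + M)) = 1/(sqrt((1/2)/22 + 203)) = 1/(sqrt((1/2)*(1/22) + 203)) = 1/(sqrt(1/44 + 203)) = 1/(sqrt(8933/44)) = 1/(sqrt(98263)/22) = 2*sqrt(98263)/8933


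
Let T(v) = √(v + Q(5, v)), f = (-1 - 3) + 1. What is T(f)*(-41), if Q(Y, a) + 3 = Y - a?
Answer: -41*√2 ≈ -57.983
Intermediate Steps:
f = -3 (f = -4 + 1 = -3)
Q(Y, a) = -3 + Y - a (Q(Y, a) = -3 + (Y - a) = -3 + Y - a)
T(v) = √2 (T(v) = √(v + (-3 + 5 - v)) = √(v + (2 - v)) = √2)
T(f)*(-41) = √2*(-41) = -41*√2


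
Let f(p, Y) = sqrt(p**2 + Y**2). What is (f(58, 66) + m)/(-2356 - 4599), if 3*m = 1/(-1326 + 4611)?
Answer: -1/68541525 - 2*sqrt(1930)/6955 ≈ -0.012633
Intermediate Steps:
m = 1/9855 (m = 1/(3*(-1326 + 4611)) = (1/3)/3285 = (1/3)*(1/3285) = 1/9855 ≈ 0.00010147)
f(p, Y) = sqrt(Y**2 + p**2)
(f(58, 66) + m)/(-2356 - 4599) = (sqrt(66**2 + 58**2) + 1/9855)/(-2356 - 4599) = (sqrt(4356 + 3364) + 1/9855)/(-6955) = (sqrt(7720) + 1/9855)*(-1/6955) = (2*sqrt(1930) + 1/9855)*(-1/6955) = (1/9855 + 2*sqrt(1930))*(-1/6955) = -1/68541525 - 2*sqrt(1930)/6955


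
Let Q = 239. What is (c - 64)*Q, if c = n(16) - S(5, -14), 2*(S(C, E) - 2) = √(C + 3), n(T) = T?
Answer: -11950 - 239*√2 ≈ -12288.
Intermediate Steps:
S(C, E) = 2 + √(3 + C)/2 (S(C, E) = 2 + √(C + 3)/2 = 2 + √(3 + C)/2)
c = 14 - √2 (c = 16 - (2 + √(3 + 5)/2) = 16 - (2 + √8/2) = 16 - (2 + (2*√2)/2) = 16 - (2 + √2) = 16 + (-2 - √2) = 14 - √2 ≈ 12.586)
(c - 64)*Q = ((14 - √2) - 64)*239 = (-50 - √2)*239 = -11950 - 239*√2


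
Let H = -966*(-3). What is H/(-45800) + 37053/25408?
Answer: 202924377/145460800 ≈ 1.3950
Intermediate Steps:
H = 2898
H/(-45800) + 37053/25408 = 2898/(-45800) + 37053/25408 = 2898*(-1/45800) + 37053*(1/25408) = -1449/22900 + 37053/25408 = 202924377/145460800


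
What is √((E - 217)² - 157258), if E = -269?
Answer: √78938 ≈ 280.96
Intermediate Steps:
√((E - 217)² - 157258) = √((-269 - 217)² - 157258) = √((-486)² - 157258) = √(236196 - 157258) = √78938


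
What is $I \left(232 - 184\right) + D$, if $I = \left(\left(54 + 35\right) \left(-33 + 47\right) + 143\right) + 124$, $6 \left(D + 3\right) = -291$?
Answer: $\frac{145145}{2} \approx 72573.0$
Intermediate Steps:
$D = - \frac{103}{2}$ ($D = -3 + \frac{1}{6} \left(-291\right) = -3 - \frac{97}{2} = - \frac{103}{2} \approx -51.5$)
$I = 1513$ ($I = \left(89 \cdot 14 + 143\right) + 124 = \left(1246 + 143\right) + 124 = 1389 + 124 = 1513$)
$I \left(232 - 184\right) + D = 1513 \left(232 - 184\right) - \frac{103}{2} = 1513 \cdot 48 - \frac{103}{2} = 72624 - \frac{103}{2} = \frac{145145}{2}$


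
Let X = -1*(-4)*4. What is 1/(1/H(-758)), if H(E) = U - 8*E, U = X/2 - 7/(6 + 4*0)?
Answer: 36425/6 ≈ 6070.8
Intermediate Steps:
X = 16 (X = 4*4 = 16)
U = 41/6 (U = 16/2 - 7/(6 + 4*0) = 16*(1/2) - 7/(6 + 0) = 8 - 7/6 = 41/6 ≈ 6.8333)
H(E) = 41/6 - 8*E
1/(1/H(-758)) = 1/(1/(41/6 - 8*(-758))) = 1/(1/(41/6 + 6064)) = 1/(1/(36425/6)) = 1/(6/36425) = 36425/6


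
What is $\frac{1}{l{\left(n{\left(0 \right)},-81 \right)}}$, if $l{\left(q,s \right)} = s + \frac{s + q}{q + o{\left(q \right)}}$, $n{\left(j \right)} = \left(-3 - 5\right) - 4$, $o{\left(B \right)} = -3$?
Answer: $- \frac{5}{374} \approx -0.013369$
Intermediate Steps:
$n{\left(j \right)} = -12$ ($n{\left(j \right)} = -8 - 4 = -12$)
$l{\left(q,s \right)} = s + \frac{q + s}{-3 + q}$ ($l{\left(q,s \right)} = s + \frac{s + q}{q - 3} = s + \frac{q + s}{-3 + q}$)
$\frac{1}{l{\left(n{\left(0 \right)},-81 \right)}} = \frac{1}{\frac{1}{-3 - 12} \left(-12 - -162 - -972\right)} = \frac{1}{\frac{1}{-15} \left(-12 + 162 + 972\right)} = \frac{1}{\left(- \frac{1}{15}\right) 1122} = \frac{1}{- \frac{374}{5}} = - \frac{5}{374}$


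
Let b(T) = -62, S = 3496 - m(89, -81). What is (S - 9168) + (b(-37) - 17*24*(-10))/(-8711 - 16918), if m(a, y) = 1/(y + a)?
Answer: -1162999277/205032 ≈ -5672.3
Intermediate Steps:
m(a, y) = 1/(a + y)
S = 27967/8 (S = 3496 - 1/(89 - 81) = 3496 - 1/8 = 3496 - 1*⅛ = 3496 - ⅛ = 27967/8 ≈ 3495.9)
(S - 9168) + (b(-37) - 17*24*(-10))/(-8711 - 16918) = (27967/8 - 9168) + (-62 - 17*24*(-10))/(-8711 - 16918) = -45377/8 + (-62 - 408*(-10))/(-25629) = -45377/8 + (-62 + 4080)*(-1/25629) = -45377/8 + 4018*(-1/25629) = -45377/8 - 4018/25629 = -1162999277/205032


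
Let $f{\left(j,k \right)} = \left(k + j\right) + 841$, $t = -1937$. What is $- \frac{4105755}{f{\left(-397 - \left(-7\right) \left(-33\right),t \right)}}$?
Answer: $\frac{4105755}{1724} \approx 2381.5$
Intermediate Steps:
$f{\left(j,k \right)} = 841 + j + k$ ($f{\left(j,k \right)} = \left(j + k\right) + 841 = 841 + j + k$)
$- \frac{4105755}{f{\left(-397 - \left(-7\right) \left(-33\right),t \right)}} = - \frac{4105755}{841 - \left(397 - -231\right) - 1937} = - \frac{4105755}{841 - 628 - 1937} = - \frac{4105755}{-1724} = \left(-4105755\right) \left(- \frac{1}{1724}\right) = \frac{4105755}{1724}$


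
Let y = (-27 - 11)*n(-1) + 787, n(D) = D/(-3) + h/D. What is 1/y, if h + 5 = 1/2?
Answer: 3/1810 ≈ 0.0016575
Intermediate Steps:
h = -9/2 (h = -5 + 1/2 = -5 + 1*(½) = -5 + ½ = -9/2 ≈ -4.5000)
n(D) = -9/(2*D) - D/3 (n(D) = D/(-3) - 9/(2*D) = D*(-⅓) - 9/(2*D) = -D/3 - 9/(2*D) = -9/(2*D) - D/3)
y = 1810/3 (y = (-27 - 11)*(-9/2/(-1) - ⅓*(-1)) + 787 = -38*(-9/2*(-1) + ⅓) + 787 = -38*(9/2 + ⅓) + 787 = -38*29/6 + 787 = -551/3 + 787 = 1810/3 ≈ 603.33)
1/y = 1/(1810/3) = 3/1810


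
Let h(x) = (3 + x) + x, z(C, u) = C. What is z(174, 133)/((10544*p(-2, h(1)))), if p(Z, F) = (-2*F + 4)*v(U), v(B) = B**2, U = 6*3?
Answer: -29/3416256 ≈ -8.4888e-6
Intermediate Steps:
U = 18
h(x) = 3 + 2*x
p(Z, F) = 1296 - 648*F (p(Z, F) = (-2*F + 4)*18**2 = (4 - 2*F)*324 = 1296 - 648*F)
z(174, 133)/((10544*p(-2, h(1)))) = 174/((10544*(1296 - 648*(3 + 2*1)))) = 174/((10544*(1296 - 648*(3 + 2)))) = 174/((10544*(1296 - 648*5))) = 174/((10544*(1296 - 3240))) = 174/((10544*(-1944))) = 174/(-20497536) = 174*(-1/20497536) = -29/3416256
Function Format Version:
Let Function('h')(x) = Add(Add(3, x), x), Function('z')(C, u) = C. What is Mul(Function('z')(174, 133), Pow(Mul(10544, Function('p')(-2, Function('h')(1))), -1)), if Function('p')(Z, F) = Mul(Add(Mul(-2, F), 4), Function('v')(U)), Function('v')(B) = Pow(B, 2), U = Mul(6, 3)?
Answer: Rational(-29, 3416256) ≈ -8.4888e-6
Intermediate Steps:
U = 18
Function('h')(x) = Add(3, Mul(2, x))
Function('p')(Z, F) = Add(1296, Mul(-648, F)) (Function('p')(Z, F) = Mul(Add(Mul(-2, F), 4), Pow(18, 2)) = Mul(Add(4, Mul(-2, F)), 324) = Add(1296, Mul(-648, F)))
Mul(Function('z')(174, 133), Pow(Mul(10544, Function('p')(-2, Function('h')(1))), -1)) = Mul(174, Pow(Mul(10544, Add(1296, Mul(-648, Add(3, Mul(2, 1))))), -1)) = Mul(174, Pow(Mul(10544, Add(1296, Mul(-648, Add(3, 2)))), -1)) = Mul(174, Pow(Mul(10544, Add(1296, Mul(-648, 5))), -1)) = Mul(174, Pow(Mul(10544, Add(1296, -3240)), -1)) = Mul(174, Pow(Mul(10544, -1944), -1)) = Mul(174, Pow(-20497536, -1)) = Mul(174, Rational(-1, 20497536)) = Rational(-29, 3416256)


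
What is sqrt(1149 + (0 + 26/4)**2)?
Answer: sqrt(4765)/2 ≈ 34.514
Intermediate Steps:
sqrt(1149 + (0 + 26/4)**2) = sqrt(1149 + (0 + 26*(1/4))**2) = sqrt(1149 + (0 + 13/2)**2) = sqrt(1149 + (13/2)**2) = sqrt(1149 + 169/4) = sqrt(4765/4) = sqrt(4765)/2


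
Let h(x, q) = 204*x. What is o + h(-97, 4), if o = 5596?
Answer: -14192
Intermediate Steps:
o + h(-97, 4) = 5596 + 204*(-97) = 5596 - 19788 = -14192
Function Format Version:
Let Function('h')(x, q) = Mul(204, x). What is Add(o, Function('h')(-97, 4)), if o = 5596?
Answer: -14192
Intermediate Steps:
Add(o, Function('h')(-97, 4)) = Add(5596, Mul(204, -97)) = Add(5596, -19788) = -14192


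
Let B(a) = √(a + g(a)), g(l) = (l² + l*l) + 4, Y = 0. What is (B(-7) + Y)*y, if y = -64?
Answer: -64*√95 ≈ -623.79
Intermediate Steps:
g(l) = 4 + 2*l² (g(l) = (l² + l²) + 4 = 2*l² + 4 = 4 + 2*l²)
B(a) = √(4 + a + 2*a²) (B(a) = √(a + (4 + 2*a²)) = √(4 + a + 2*a²))
(B(-7) + Y)*y = (√(4 - 7 + 2*(-7)²) + 0)*(-64) = (√(4 - 7 + 2*49) + 0)*(-64) = (√(4 - 7 + 98) + 0)*(-64) = (√95 + 0)*(-64) = √95*(-64) = -64*√95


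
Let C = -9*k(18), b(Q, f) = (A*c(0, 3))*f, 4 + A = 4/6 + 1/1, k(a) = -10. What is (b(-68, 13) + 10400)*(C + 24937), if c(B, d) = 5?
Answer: 769455115/3 ≈ 2.5649e+8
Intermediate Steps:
A = -7/3 (A = -4 + (4/6 + 1/1) = -4 + (4*(⅙) + 1*1) = -4 + (⅔ + 1) = -4 + 5/3 = -7/3 ≈ -2.3333)
b(Q, f) = -35*f/3 (b(Q, f) = (-7/3*5)*f = -35*f/3)
C = 90 (C = -9*(-10) = 90)
(b(-68, 13) + 10400)*(C + 24937) = (-35/3*13 + 10400)*(90 + 24937) = (-455/3 + 10400)*25027 = (30745/3)*25027 = 769455115/3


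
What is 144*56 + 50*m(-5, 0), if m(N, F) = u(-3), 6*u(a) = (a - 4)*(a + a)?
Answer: 8414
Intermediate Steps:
u(a) = a*(-4 + a)/3 (u(a) = ((a - 4)*(a + a))/6 = ((-4 + a)*(2*a))/6 = (2*a*(-4 + a))/6 = a*(-4 + a)/3)
m(N, F) = 7 (m(N, F) = (1/3)*(-3)*(-4 - 3) = (1/3)*(-3)*(-7) = 7)
144*56 + 50*m(-5, 0) = 144*56 + 50*7 = 8064 + 350 = 8414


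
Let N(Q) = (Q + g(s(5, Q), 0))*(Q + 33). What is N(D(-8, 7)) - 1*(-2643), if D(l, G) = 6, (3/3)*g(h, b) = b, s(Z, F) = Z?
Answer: 2877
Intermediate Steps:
g(h, b) = b
N(Q) = Q*(33 + Q) (N(Q) = (Q + 0)*(Q + 33) = Q*(33 + Q))
N(D(-8, 7)) - 1*(-2643) = 6*(33 + 6) - 1*(-2643) = 6*39 + 2643 = 234 + 2643 = 2877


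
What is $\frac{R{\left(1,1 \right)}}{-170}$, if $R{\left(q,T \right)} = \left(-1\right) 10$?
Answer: $\frac{1}{17} \approx 0.058824$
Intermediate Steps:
$R{\left(q,T \right)} = -10$
$\frac{R{\left(1,1 \right)}}{-170} = \frac{1}{-170} \left(-10\right) = \left(- \frac{1}{170}\right) \left(-10\right) = \frac{1}{17}$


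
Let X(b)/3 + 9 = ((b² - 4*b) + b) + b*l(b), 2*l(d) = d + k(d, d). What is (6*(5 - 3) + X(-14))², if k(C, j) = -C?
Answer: 488601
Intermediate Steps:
l(d) = 0 (l(d) = (d - d)/2 = (½)*0 = 0)
X(b) = -27 - 9*b + 3*b² (X(b) = -27 + 3*(((b² - 4*b) + b) + b*0) = -27 + 3*((b² - 3*b) + 0) = -27 + 3*(b² - 3*b) = -27 + (-9*b + 3*b²) = -27 - 9*b + 3*b²)
(6*(5 - 3) + X(-14))² = (6*(5 - 3) + (-27 - 9*(-14) + 3*(-14)²))² = (6*2 + (-27 + 126 + 3*196))² = (12 + (-27 + 126 + 588))² = (12 + 687)² = 699² = 488601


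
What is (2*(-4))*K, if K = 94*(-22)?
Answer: 16544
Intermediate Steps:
K = -2068
(2*(-4))*K = (2*(-4))*(-2068) = -8*(-2068) = 16544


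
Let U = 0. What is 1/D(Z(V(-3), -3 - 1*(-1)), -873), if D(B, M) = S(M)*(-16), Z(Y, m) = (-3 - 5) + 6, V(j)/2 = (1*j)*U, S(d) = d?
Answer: 1/13968 ≈ 7.1592e-5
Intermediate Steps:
V(j) = 0 (V(j) = 2*((1*j)*0) = 2*(j*0) = 2*0 = 0)
Z(Y, m) = -2 (Z(Y, m) = -8 + 6 = -2)
D(B, M) = -16*M (D(B, M) = M*(-16) = -16*M)
1/D(Z(V(-3), -3 - 1*(-1)), -873) = 1/(-16*(-873)) = 1/13968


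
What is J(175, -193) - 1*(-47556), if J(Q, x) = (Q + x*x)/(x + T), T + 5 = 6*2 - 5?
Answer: 9045772/191 ≈ 47360.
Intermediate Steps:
T = 2 (T = -5 + (6*2 - 5) = -5 + (12 - 5) = -5 + 7 = 2)
J(Q, x) = (Q + x²)/(2 + x) (J(Q, x) = (Q + x*x)/(x + 2) = (Q + x²)/(2 + x))
J(175, -193) - 1*(-47556) = (175 + (-193)²)/(2 - 193) - 1*(-47556) = (175 + 37249)/(-191) + 47556 = -1/191*37424 + 47556 = -37424/191 + 47556 = 9045772/191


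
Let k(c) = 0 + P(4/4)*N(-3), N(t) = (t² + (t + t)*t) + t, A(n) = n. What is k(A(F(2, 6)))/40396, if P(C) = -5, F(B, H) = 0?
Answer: -30/10099 ≈ -0.0029706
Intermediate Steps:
N(t) = t + 3*t² (N(t) = (t² + (2*t)*t) + t = (t² + 2*t²) + t = 3*t² + t = t + 3*t²)
k(c) = -120 (k(c) = 0 - (-15)*(1 + 3*(-3)) = 0 - (-15)*(1 - 9) = 0 - (-15)*(-8) = 0 - 5*24 = 0 - 120 = -120)
k(A(F(2, 6)))/40396 = -120/40396 = -120*1/40396 = -30/10099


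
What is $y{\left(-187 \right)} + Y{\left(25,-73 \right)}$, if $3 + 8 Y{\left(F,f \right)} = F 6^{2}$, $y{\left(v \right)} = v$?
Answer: $- \frac{599}{8} \approx -74.875$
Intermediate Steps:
$Y{\left(F,f \right)} = - \frac{3}{8} + \frac{9 F}{2}$ ($Y{\left(F,f \right)} = - \frac{3}{8} + \frac{F 6^{2}}{8} = - \frac{3}{8} + \frac{F 36}{8} = - \frac{3}{8} + \frac{36 F}{8} = - \frac{3}{8} + \frac{9 F}{2}$)
$y{\left(-187 \right)} + Y{\left(25,-73 \right)} = -187 + \left(- \frac{3}{8} + \frac{9}{2} \cdot 25\right) = -187 + \left(- \frac{3}{8} + \frac{225}{2}\right) = -187 + \frac{897}{8} = - \frac{599}{8}$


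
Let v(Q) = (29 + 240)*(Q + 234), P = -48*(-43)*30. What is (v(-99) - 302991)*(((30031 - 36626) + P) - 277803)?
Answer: 59329543128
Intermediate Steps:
P = 61920 (P = 2064*30 = 61920)
v(Q) = 62946 + 269*Q (v(Q) = 269*(234 + Q) = 62946 + 269*Q)
(v(-99) - 302991)*(((30031 - 36626) + P) - 277803) = ((62946 + 269*(-99)) - 302991)*(((30031 - 36626) + 61920) - 277803) = ((62946 - 26631) - 302991)*((-6595 + 61920) - 277803) = (36315 - 302991)*(55325 - 277803) = -266676*(-222478) = 59329543128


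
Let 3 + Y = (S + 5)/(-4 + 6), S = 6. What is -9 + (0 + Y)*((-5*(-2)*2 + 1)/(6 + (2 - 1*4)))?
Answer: 33/8 ≈ 4.1250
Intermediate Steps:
Y = 5/2 (Y = -3 + (6 + 5)/(-4 + 6) = -3 + 11/2 = 5/2 ≈ 2.5000)
-9 + (0 + Y)*((-5*(-2)*2 + 1)/(6 + (2 - 1*4))) = -9 + (0 + 5/2)*((-5*(-2)*2 + 1)/(6 + (2 - 1*4))) = -9 + 5*((10*2 + 1)/(6 + (2 - 4)))/2 = -9 + 5*((20 + 1)/(6 - 2))/2 = -9 + 5*(21/4)/2 = -9 + 5*(21*(1/4))/2 = -9 + (5/2)*(21/4) = -9 + 105/8 = 33/8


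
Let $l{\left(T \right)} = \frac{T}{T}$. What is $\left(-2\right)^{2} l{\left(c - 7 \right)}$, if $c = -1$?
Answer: $4$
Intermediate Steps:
$l{\left(T \right)} = 1$
$\left(-2\right)^{2} l{\left(c - 7 \right)} = \left(-2\right)^{2} \cdot 1 = 4 \cdot 1 = 4$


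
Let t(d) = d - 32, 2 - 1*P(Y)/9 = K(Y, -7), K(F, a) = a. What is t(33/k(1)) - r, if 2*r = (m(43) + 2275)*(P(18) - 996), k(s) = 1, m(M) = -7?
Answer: 1037611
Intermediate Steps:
P(Y) = 81 (P(Y) = 18 - 9*(-7) = 18 + 63 = 81)
t(d) = -32 + d
r = -1037610 (r = ((-7 + 2275)*(81 - 996))/2 = (2268*(-915))/2 = (½)*(-2075220) = -1037610)
t(33/k(1)) - r = (-32 + 33/1) - 1*(-1037610) = (-32 + 33*1) + 1037610 = (-32 + 33) + 1037610 = 1 + 1037610 = 1037611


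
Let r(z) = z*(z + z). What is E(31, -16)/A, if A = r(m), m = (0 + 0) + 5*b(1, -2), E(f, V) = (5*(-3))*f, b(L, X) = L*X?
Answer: -93/40 ≈ -2.3250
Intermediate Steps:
E(f, V) = -15*f
m = -10 (m = (0 + 0) + 5*(1*(-2)) = 0 + 5*(-2) = 0 - 10 = -10)
r(z) = 2*z**2 (r(z) = z*(2*z) = 2*z**2)
A = 200 (A = 2*(-10)**2 = 2*100 = 200)
E(31, -16)/A = -15*31/200 = -465*1/200 = -93/40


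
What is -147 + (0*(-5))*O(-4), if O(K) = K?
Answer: -147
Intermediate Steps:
-147 + (0*(-5))*O(-4) = -147 + (0*(-5))*(-4) = -147 + 0*(-4) = -147 + 0 = -147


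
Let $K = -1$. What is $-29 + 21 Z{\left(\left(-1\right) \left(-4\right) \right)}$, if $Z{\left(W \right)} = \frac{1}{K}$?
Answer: $-50$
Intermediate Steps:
$Z{\left(W \right)} = -1$ ($Z{\left(W \right)} = \frac{1}{-1} = -1$)
$-29 + 21 Z{\left(\left(-1\right) \left(-4\right) \right)} = -29 + 21 \left(-1\right) = -29 - 21 = -50$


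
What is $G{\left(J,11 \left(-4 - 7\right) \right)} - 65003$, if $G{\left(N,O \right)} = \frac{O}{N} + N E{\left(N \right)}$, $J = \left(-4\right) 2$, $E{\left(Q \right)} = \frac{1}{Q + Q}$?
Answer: $- \frac{519899}{8} \approx -64987.0$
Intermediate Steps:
$E{\left(Q \right)} = \frac{1}{2 Q}$
$J = -8$
$G{\left(N,O \right)} = \frac{1}{2} + \frac{O}{N}$ ($G{\left(N,O \right)} = \frac{O}{N} + N \frac{1}{2 N} = \frac{O}{N} + \frac{1}{2} = \frac{1}{2} + \frac{O}{N}$)
$G{\left(J,11 \left(-4 - 7\right) \right)} - 65003 = \frac{11 \left(-4 - 7\right) + \frac{1}{2} \left(-8\right)}{-8} - 65003 = - \frac{11 \left(-11\right) - 4}{8} - 65003 = - \frac{-121 - 4}{8} - 65003 = \left(- \frac{1}{8}\right) \left(-125\right) - 65003 = \frac{125}{8} - 65003 = - \frac{519899}{8}$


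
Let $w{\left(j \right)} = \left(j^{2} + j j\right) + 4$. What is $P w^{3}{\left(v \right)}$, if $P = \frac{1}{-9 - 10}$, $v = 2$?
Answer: $- \frac{1728}{19} \approx -90.947$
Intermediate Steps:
$P = - \frac{1}{19}$ ($P = \frac{1}{-19} = - \frac{1}{19} \approx -0.052632$)
$w{\left(j \right)} = 4 + 2 j^{2}$ ($w{\left(j \right)} = \left(j^{2} + j^{2}\right) + 4 = 2 j^{2} + 4 = 4 + 2 j^{2}$)
$P w^{3}{\left(v \right)} = - \frac{\left(4 + 2 \cdot 2^{2}\right)^{3}}{19} = - \frac{\left(4 + 2 \cdot 4\right)^{3}}{19} = - \frac{\left(4 + 8\right)^{3}}{19} = - \frac{12^{3}}{19} = \left(- \frac{1}{19}\right) 1728 = - \frac{1728}{19}$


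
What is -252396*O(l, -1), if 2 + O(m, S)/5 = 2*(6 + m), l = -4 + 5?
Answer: -15143760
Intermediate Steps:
l = 1
O(m, S) = 50 + 10*m (O(m, S) = -10 + 5*(2*(6 + m)) = -10 + 5*(12 + 2*m) = -10 + (60 + 10*m) = 50 + 10*m)
-252396*O(l, -1) = -252396*(50 + 10*1) = -252396*(50 + 10) = -252396*60 = -15143760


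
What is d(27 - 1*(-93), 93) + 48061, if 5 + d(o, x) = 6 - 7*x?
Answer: 47411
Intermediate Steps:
d(o, x) = 1 - 7*x (d(o, x) = -5 + (6 - 7*x) = 1 - 7*x)
d(27 - 1*(-93), 93) + 48061 = (1 - 7*93) + 48061 = (1 - 651) + 48061 = -650 + 48061 = 47411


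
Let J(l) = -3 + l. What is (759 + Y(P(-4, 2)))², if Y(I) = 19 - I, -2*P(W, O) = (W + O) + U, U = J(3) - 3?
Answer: 2405601/4 ≈ 6.0140e+5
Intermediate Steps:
U = -3 (U = (-3 + 3) - 3 = 0 - 3 = -3)
P(W, O) = 3/2 - O/2 - W/2 (P(W, O) = -((W + O) - 3)/2 = -((O + W) - 3)/2 = -(-3 + O + W)/2 = 3/2 - O/2 - W/2)
(759 + Y(P(-4, 2)))² = (759 + (19 - (3/2 - ½*2 - ½*(-4))))² = (759 + (19 - (3/2 - 1 + 2)))² = (759 + (19 - 1*5/2))² = (759 + (19 - 5/2))² = (759 + 33/2)² = (1551/2)² = 2405601/4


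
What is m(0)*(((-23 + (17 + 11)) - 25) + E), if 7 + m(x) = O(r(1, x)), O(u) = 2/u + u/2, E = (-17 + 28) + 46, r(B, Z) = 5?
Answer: -1517/10 ≈ -151.70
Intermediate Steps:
E = 57 (E = 11 + 46 = 57)
O(u) = u/2 + 2/u (O(u) = 2/u + u*(1/2) = 2/u + u/2 = u/2 + 2/u)
m(x) = -41/10 (m(x) = -7 + ((1/2)*5 + 2/5) = -7 + (5/2 + 2*(1/5)) = -7 + (5/2 + 2/5) = -7 + 29/10 = -41/10)
m(0)*(((-23 + (17 + 11)) - 25) + E) = -41*(((-23 + (17 + 11)) - 25) + 57)/10 = -41*(((-23 + 28) - 25) + 57)/10 = -41*((5 - 25) + 57)/10 = -41*(-20 + 57)/10 = -41/10*37 = -1517/10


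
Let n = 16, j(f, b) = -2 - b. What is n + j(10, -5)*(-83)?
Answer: -233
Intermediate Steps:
n + j(10, -5)*(-83) = 16 + (-2 - 1*(-5))*(-83) = 16 + (-2 + 5)*(-83) = 16 + 3*(-83) = 16 - 249 = -233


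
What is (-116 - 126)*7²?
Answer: -11858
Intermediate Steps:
(-116 - 126)*7² = -242*49 = -11858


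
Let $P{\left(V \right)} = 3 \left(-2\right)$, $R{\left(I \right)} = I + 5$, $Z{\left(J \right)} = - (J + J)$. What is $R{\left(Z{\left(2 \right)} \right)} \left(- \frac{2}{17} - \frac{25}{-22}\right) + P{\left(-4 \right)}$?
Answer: $- \frac{1863}{374} \approx -4.9813$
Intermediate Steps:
$Z{\left(J \right)} = - 2 J$
$R{\left(I \right)} = 5 + I$
$P{\left(V \right)} = -6$
$R{\left(Z{\left(2 \right)} \right)} \left(- \frac{2}{17} - \frac{25}{-22}\right) + P{\left(-4 \right)} = \left(5 - 4\right) \left(- \frac{2}{17} - \frac{25}{-22}\right) - 6 = \left(5 - 4\right) \left(\left(-2\right) \frac{1}{17} - - \frac{25}{22}\right) - 6 = 1 \left(- \frac{2}{17} + \frac{25}{22}\right) - 6 = 1 \cdot \frac{381}{374} - 6 = \frac{381}{374} - 6 = - \frac{1863}{374}$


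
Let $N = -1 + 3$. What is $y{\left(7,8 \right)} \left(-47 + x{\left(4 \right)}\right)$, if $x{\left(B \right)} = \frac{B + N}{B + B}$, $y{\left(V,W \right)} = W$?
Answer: $-370$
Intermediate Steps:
$N = 2$
$x{\left(B \right)} = \frac{2 + B}{2 B}$ ($x{\left(B \right)} = \frac{B + 2}{B + B} = \frac{2 + B}{2 B}$)
$y{\left(7,8 \right)} \left(-47 + x{\left(4 \right)}\right) = 8 \left(-47 + \frac{2 + 4}{2 \cdot 4}\right) = 8 \left(-47 + \frac{1}{2} \cdot \frac{1}{4} \cdot 6\right) = 8 \left(-47 + \frac{3}{4}\right) = 8 \left(- \frac{185}{4}\right) = -370$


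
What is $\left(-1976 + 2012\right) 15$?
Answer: $540$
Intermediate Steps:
$\left(-1976 + 2012\right) 15 = 36 \cdot 15 = 540$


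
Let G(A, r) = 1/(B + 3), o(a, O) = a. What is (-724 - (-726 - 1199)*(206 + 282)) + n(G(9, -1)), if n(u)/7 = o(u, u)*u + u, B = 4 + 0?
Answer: 6570740/7 ≈ 9.3868e+5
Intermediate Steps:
B = 4
G(A, r) = ⅐ (G(A, r) = 1/(4 + 3) = 1/7 = ⅐)
n(u) = 7*u + 7*u² (n(u) = 7*(u*u + u) = 7*(u² + u) = 7*(u + u²) = 7*u + 7*u²)
(-724 - (-726 - 1199)*(206 + 282)) + n(G(9, -1)) = (-724 - (-726 - 1199)*(206 + 282)) + 7*(⅐)*(1 + ⅐) = (-724 - (-1925)*488) + 7*(⅐)*(8/7) = (-724 - 1*(-939400)) + 8/7 = (-724 + 939400) + 8/7 = 938676 + 8/7 = 6570740/7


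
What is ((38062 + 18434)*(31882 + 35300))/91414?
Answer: 1897757136/45707 ≈ 41520.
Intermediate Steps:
((38062 + 18434)*(31882 + 35300))/91414 = (56496*67182)*(1/91414) = 3795514272*(1/91414) = 1897757136/45707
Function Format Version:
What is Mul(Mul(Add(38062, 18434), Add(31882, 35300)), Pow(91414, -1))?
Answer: Rational(1897757136, 45707) ≈ 41520.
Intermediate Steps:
Mul(Mul(Add(38062, 18434), Add(31882, 35300)), Pow(91414, -1)) = Mul(Mul(56496, 67182), Rational(1, 91414)) = Mul(3795514272, Rational(1, 91414)) = Rational(1897757136, 45707)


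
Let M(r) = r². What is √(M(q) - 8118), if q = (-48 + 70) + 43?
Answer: I*√3893 ≈ 62.394*I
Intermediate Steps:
q = 65 (q = 22 + 43 = 65)
√(M(q) - 8118) = √(65² - 8118) = √(4225 - 8118) = √(-3893) = I*√3893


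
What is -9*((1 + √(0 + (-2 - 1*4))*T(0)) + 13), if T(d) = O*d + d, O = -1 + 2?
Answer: -126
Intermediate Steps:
O = 1
T(d) = 2*d (T(d) = 1*d + d = d + d = 2*d)
-9*((1 + √(0 + (-2 - 1*4))*T(0)) + 13) = -9*((1 + √(0 + (-2 - 1*4))*(2*0)) + 13) = -9*((1 + √(0 + (-2 - 4))*0) + 13) = -9*((1 + √(0 - 6)*0) + 13) = -9*((1 + √(-6)*0) + 13) = -9*((1 + (I*√6)*0) + 13) = -9*((1 + 0) + 13) = -9*(1 + 13) = -9*14 = -126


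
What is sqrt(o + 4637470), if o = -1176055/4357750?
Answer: 9*sqrt(1739565054870878)/174310 ≈ 2153.5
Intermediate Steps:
o = -235211/871550 (o = -1176055*1/4357750 = -235211/871550 ≈ -0.26988)
sqrt(o + 4637470) = sqrt(-235211/871550 + 4637470) = sqrt(4041786743289/871550) = 9*sqrt(1739565054870878)/174310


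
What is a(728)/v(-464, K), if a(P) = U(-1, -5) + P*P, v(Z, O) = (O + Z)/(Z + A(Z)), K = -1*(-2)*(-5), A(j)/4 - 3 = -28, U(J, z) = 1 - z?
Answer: 49819060/79 ≈ 6.3062e+5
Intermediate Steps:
A(j) = -100 (A(j) = 12 + 4*(-28) = 12 - 112 = -100)
K = -10 (K = 2*(-5) = -10)
v(Z, O) = (O + Z)/(-100 + Z) (v(Z, O) = (O + Z)/(Z - 100) = (O + Z)/(-100 + Z))
a(P) = 6 + P**2 (a(P) = (1 - 1*(-5)) + P*P = (1 + 5) + P**2 = 6 + P**2)
a(728)/v(-464, K) = (6 + 728**2)/(((-10 - 464)/(-100 - 464))) = (6 + 529984)/((-474/(-564))) = 529990/((-1/564*(-474))) = 529990/(79/94) = 529990*(94/79) = 49819060/79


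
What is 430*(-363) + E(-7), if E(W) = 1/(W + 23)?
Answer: -2497439/16 ≈ -1.5609e+5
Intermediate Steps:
E(W) = 1/(23 + W)
430*(-363) + E(-7) = 430*(-363) + 1/(23 - 7) = -156090 + 1/16 = -2497439/16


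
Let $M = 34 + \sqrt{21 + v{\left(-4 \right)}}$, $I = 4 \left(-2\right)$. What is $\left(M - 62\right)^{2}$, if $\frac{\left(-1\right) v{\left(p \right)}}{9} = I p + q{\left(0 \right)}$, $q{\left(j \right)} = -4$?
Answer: $\left(28 - i \sqrt{231}\right)^{2} \approx 553.0 - 851.13 i$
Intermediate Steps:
$I = -8$
$v{\left(p \right)} = 36 + 72 p$ ($v{\left(p \right)} = - 9 \left(- 8 p - 4\right) = - 9 \left(-4 - 8 p\right) = 36 + 72 p$)
$M = 34 + i \sqrt{231}$ ($M = 34 + \sqrt{21 + \left(36 + 72 \left(-4\right)\right)} = 34 + \sqrt{21 + \left(36 - 288\right)} = 34 + \sqrt{21 - 252} = 34 + \sqrt{-231} = 34 + i \sqrt{231} \approx 34.0 + 15.199 i$)
$\left(M - 62\right)^{2} = \left(\left(34 + i \sqrt{231}\right) - 62\right)^{2} = \left(-28 + i \sqrt{231}\right)^{2}$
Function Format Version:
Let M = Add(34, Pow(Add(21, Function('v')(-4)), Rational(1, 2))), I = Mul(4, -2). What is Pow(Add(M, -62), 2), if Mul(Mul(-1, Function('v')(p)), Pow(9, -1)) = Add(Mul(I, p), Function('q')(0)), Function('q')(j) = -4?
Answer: Pow(Add(28, Mul(-1, I, Pow(231, Rational(1, 2)))), 2) ≈ Add(553.00, Mul(-851.13, I))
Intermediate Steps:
I = -8
Function('v')(p) = Add(36, Mul(72, p)) (Function('v')(p) = Mul(-9, Add(Mul(-8, p), -4)) = Mul(-9, Add(-4, Mul(-8, p))) = Add(36, Mul(72, p)))
M = Add(34, Mul(I, Pow(231, Rational(1, 2)))) (M = Add(34, Pow(Add(21, Add(36, Mul(72, -4))), Rational(1, 2))) = Add(34, Pow(Add(21, Add(36, -288)), Rational(1, 2))) = Add(34, Pow(Add(21, -252), Rational(1, 2))) = Add(34, Pow(-231, Rational(1, 2))) = Add(34, Mul(I, Pow(231, Rational(1, 2)))) ≈ Add(34.000, Mul(15.199, I)))
Pow(Add(M, -62), 2) = Pow(Add(Add(34, Mul(I, Pow(231, Rational(1, 2)))), -62), 2) = Pow(Add(-28, Mul(I, Pow(231, Rational(1, 2)))), 2)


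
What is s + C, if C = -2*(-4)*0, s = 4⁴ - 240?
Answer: 16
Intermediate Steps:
s = 16 (s = 256 - 240 = 16)
C = 0 (C = 8*0 = 0)
s + C = 16 + 0 = 16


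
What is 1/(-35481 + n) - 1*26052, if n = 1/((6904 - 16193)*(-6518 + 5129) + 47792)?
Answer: -11970542505089717/459486507452 ≈ -26052.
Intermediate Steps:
n = 1/12950213 (n = 1/(-9289*(-1389) + 47792) = 1/(12902421 + 47792) = 1/12950213 ≈ 7.7219e-8)
1/(-35481 + n) - 1*26052 = 1/(-35481 + 1/12950213) - 1*26052 = 1/(-459486507452/12950213) - 26052 = -12950213/459486507452 - 26052 = -11970542505089717/459486507452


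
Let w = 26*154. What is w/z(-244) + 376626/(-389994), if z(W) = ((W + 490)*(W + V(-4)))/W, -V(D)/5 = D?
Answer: 536102945/31979508 ≈ 16.764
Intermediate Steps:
w = 4004
V(D) = -5*D
z(W) = (20 + W)*(490 + W)/W (z(W) = ((W + 490)*(W - 5*(-4)))/W = ((490 + W)*(W + 20))/W = ((490 + W)*(20 + W))/W = ((20 + W)*(490 + W))/W = (20 + W)*(490 + W)/W)
w/z(-244) + 376626/(-389994) = 4004/(510 - 244 + 9800/(-244)) + 376626/(-389994) = 4004/(510 - 244 + 9800*(-1/244)) + 376626*(-1/389994) = 4004/(510 - 244 - 2450/61) - 62771/64999 = 4004/(13776/61) - 62771/64999 = 4004*(61/13776) - 62771/64999 = 8723/492 - 62771/64999 = 536102945/31979508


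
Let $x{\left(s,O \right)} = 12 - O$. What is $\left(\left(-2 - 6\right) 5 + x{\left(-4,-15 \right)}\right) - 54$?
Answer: $-67$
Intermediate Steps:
$\left(\left(-2 - 6\right) 5 + x{\left(-4,-15 \right)}\right) - 54 = \left(\left(-2 - 6\right) 5 + \left(12 - -15\right)\right) - 54 = \left(\left(-8\right) 5 + \left(12 + 15\right)\right) - 54 = \left(-40 + 27\right) - 54 = -13 - 54 = -67$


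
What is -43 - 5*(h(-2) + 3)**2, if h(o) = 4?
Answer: -288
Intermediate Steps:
-43 - 5*(h(-2) + 3)**2 = -43 - 5*(4 + 3)**2 = -43 - 5*7**2 = -43 - 5*49 = -43 - 245 = -288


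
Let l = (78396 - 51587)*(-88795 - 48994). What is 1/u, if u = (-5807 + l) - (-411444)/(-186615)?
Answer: -1885/6963173242736 ≈ -2.7071e-10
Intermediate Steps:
l = -3693985301 (l = 26809*(-137789) = -3693985301)
u = -6963173242736/1885 (u = (-5807 - 3693985301) - (-411444)/(-186615) = -3693991108 - (-411444)*(-1)/186615 = -3693991108 - 1*4156/1885 = -3693991108 - 4156/1885 = -6963173242736/1885 ≈ -3.6940e+9)
1/u = 1/(-6963173242736/1885) = -1885/6963173242736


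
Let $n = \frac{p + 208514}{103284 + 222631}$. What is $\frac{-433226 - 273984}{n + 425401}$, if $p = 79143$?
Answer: $- \frac{16463596225}{9903203898} \approx -1.6625$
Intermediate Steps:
$n = \frac{287657}{325915}$ ($n = \frac{79143 + 208514}{103284 + 222631} = \frac{287657}{325915} \approx 0.88261$)
$\frac{-433226 - 273984}{n + 425401} = \frac{-433226 - 273984}{\frac{287657}{325915} + 425401} = - \frac{707210}{\frac{138644854572}{325915}} = \left(-707210\right) \frac{325915}{138644854572} = - \frac{16463596225}{9903203898}$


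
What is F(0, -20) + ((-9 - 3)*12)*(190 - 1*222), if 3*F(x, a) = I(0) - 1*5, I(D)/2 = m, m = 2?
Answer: 13823/3 ≈ 4607.7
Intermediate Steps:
I(D) = 4 (I(D) = 2*2 = 4)
F(x, a) = -⅓ (F(x, a) = (4 - 1*5)/3 = (4 - 5)/3 = (⅓)*(-1) = -⅓)
F(0, -20) + ((-9 - 3)*12)*(190 - 1*222) = -⅓ + ((-9 - 3)*12)*(190 - 1*222) = -⅓ + (-12*12)*(190 - 222) = -⅓ - 144*(-32) = -⅓ + 4608 = 13823/3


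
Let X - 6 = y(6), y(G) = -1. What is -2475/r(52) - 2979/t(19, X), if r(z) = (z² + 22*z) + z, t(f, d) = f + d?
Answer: -12975/104 ≈ -124.76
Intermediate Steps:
X = 5 (X = 6 - 1 = 5)
t(f, d) = d + f
r(z) = z² + 23*z
-2475/r(52) - 2979/t(19, X) = -2475*1/(52*(23 + 52)) - 2979/(5 + 19) = -2475/(52*75) - 2979/24 = -2475/3900 - 2979*1/24 = -2475*1/3900 - 993/8 = -33/52 - 993/8 = -12975/104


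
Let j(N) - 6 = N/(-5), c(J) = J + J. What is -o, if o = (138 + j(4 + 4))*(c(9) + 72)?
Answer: -12816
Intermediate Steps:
c(J) = 2*J
j(N) = 6 - N/5 (j(N) = 6 + N/(-5) = 6 + N*(-⅕) = 6 - N/5)
o = 12816 (o = (138 + (6 - (4 + 4)/5))*(2*9 + 72) = (138 + (6 - ⅕*8))*(18 + 72) = (138 + (6 - 8/5))*90 = (138 + 22/5)*90 = (712/5)*90 = 12816)
-o = -1*12816 = -12816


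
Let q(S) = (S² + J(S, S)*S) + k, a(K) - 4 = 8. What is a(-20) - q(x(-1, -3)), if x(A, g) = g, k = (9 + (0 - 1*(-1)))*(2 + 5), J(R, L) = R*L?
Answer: -40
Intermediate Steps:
J(R, L) = L*R
k = 70 (k = (9 + (0 + 1))*7 = (9 + 1)*7 = 10*7 = 70)
a(K) = 12 (a(K) = 4 + 8 = 12)
q(S) = 70 + S² + S³ (q(S) = (S² + (S*S)*S) + 70 = (S² + S²*S) + 70 = (S² + S³) + 70 = 70 + S² + S³)
a(-20) - q(x(-1, -3)) = 12 - (70 + (-3)² + (-3)³) = 12 - (70 + 9 - 27) = 12 - 1*52 = 12 - 52 = -40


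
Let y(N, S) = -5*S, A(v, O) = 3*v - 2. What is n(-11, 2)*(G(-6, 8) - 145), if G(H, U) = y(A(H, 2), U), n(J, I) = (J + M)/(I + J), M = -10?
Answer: -1295/3 ≈ -431.67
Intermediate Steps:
A(v, O) = -2 + 3*v
n(J, I) = (-10 + J)/(I + J) (n(J, I) = (J - 10)/(I + J) = (-10 + J)/(I + J))
G(H, U) = -5*U
n(-11, 2)*(G(-6, 8) - 145) = ((-10 - 11)/(2 - 11))*(-5*8 - 145) = (-21/(-9))*(-40 - 145) = -1/9*(-21)*(-185) = (7/3)*(-185) = -1295/3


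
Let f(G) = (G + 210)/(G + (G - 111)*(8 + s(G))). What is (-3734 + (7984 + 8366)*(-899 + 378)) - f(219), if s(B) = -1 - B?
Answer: -64418432813/7559 ≈ -8.5221e+6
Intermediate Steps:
f(G) = (210 + G)/(G + (-111 + G)*(7 - G)) (f(G) = (G + 210)/(G + (G - 111)*(8 + (-1 - G))) = (210 + G)/(G + (-111 + G)*(7 - G)))
(-3734 + (7984 + 8366)*(-899 + 378)) - f(219) = (-3734 + (7984 + 8366)*(-899 + 378)) - (-210 - 1*219)/(777 + 219² - 119*219) = (-3734 + 16350*(-521)) - (-210 - 219)/(777 + 47961 - 26061) = (-3734 - 8518350) - (-429)/22677 = -8522084 - (-429)/22677 = -8522084 - 1*(-143/7559) = -8522084 + 143/7559 = -64418432813/7559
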